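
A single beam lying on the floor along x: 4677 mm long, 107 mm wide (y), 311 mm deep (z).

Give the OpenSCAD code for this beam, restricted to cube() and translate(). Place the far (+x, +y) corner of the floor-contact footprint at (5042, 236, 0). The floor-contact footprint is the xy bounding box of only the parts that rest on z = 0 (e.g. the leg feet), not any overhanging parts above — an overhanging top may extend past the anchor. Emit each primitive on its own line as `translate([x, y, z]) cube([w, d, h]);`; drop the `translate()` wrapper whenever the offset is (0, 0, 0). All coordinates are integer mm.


translate([365, 129, 0]) cube([4677, 107, 311]);


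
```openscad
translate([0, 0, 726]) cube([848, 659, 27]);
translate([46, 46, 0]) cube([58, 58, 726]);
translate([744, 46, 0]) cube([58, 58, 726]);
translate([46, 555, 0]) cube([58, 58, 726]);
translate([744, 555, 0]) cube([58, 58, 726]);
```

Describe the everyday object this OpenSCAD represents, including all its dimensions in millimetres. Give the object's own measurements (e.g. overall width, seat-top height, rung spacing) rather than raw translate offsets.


A rectangular dining table. The top is 848×659×27 mm with its upper surface at z = 753 mm. It stands on four 58×58 mm square legs, each inset 46 mm from the nearest pair of top edges, running from the floor to the underside of the top.


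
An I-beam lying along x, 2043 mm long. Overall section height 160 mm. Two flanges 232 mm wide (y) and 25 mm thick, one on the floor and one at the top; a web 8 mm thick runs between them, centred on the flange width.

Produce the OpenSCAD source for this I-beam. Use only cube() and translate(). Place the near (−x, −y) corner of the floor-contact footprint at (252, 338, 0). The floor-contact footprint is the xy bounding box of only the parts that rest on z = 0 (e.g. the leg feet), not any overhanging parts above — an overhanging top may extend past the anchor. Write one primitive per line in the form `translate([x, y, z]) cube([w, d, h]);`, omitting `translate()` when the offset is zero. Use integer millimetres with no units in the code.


translate([252, 338, 0]) cube([2043, 232, 25]);
translate([252, 450, 25]) cube([2043, 8, 110]);
translate([252, 338, 135]) cube([2043, 232, 25]);


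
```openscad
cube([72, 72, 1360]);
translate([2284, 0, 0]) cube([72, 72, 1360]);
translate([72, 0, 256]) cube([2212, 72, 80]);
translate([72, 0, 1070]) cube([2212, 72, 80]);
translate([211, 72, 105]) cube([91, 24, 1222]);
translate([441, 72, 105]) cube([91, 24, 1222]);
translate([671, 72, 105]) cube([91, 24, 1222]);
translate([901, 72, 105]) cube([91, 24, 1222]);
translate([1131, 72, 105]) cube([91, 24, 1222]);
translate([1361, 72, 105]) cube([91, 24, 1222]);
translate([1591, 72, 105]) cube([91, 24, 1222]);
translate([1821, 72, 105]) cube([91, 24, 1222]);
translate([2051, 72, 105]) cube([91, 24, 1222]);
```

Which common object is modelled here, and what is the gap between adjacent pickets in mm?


A fence section. The picket gap is 139 mm.

Two posts, two rails, 9 pickets — a fence section. Span 2212 mm holds 9 pickets of 91 mm with 10 equal gaps: ⌊(2212 − 9·91) / 10⌋ = 139 mm.


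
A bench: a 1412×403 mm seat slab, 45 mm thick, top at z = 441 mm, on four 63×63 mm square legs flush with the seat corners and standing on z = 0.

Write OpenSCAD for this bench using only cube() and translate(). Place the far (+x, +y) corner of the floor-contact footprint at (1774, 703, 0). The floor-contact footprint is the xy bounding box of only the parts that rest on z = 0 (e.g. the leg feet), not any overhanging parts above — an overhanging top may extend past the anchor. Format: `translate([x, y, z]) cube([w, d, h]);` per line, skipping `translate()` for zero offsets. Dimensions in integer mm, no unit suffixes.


translate([362, 300, 396]) cube([1412, 403, 45]);
translate([362, 300, 0]) cube([63, 63, 396]);
translate([362, 640, 0]) cube([63, 63, 396]);
translate([1711, 300, 0]) cube([63, 63, 396]);
translate([1711, 640, 0]) cube([63, 63, 396]);


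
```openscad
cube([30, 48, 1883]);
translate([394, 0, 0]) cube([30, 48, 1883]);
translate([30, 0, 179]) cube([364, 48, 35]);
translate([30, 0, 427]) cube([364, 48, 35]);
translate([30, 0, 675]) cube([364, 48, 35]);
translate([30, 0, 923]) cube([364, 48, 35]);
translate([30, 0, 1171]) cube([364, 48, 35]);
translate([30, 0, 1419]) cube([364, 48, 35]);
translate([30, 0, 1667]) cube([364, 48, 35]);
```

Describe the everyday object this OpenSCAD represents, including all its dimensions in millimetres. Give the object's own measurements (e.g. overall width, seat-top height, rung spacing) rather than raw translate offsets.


A straight ladder. Two 30×48 mm vertical rails, 1883 mm tall, stand 424 mm apart (outside-to-outside) with their front faces coplanar on the −y side. 7 rungs, each 48 mm deep and 35 mm tall, span between the inner faces of the rails, front faces flush with the rails. The lowest rung's underside is at z = 179 mm and rungs are spaced 248 mm apart (underside to underside).


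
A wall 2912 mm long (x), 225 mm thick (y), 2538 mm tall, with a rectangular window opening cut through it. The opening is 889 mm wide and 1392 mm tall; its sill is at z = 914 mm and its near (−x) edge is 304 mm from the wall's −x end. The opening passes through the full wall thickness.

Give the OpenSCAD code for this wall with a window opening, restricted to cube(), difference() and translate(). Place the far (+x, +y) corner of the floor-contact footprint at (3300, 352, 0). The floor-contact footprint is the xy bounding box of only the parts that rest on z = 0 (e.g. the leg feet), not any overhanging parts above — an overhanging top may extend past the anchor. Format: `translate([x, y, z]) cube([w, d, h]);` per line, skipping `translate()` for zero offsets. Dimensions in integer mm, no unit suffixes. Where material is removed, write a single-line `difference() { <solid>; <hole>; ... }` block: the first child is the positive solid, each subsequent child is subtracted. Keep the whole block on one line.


difference() { translate([388, 127, 0]) cube([2912, 225, 2538]); translate([692, 127, 914]) cube([889, 225, 1392]); }


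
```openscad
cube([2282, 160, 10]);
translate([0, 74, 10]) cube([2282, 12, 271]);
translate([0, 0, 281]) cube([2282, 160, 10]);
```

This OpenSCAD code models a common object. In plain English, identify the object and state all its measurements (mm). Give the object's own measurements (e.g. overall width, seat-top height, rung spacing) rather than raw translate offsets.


An I-beam lying along x, 2282 mm long. Overall section height 291 mm. Two flanges 160 mm wide (y) and 10 mm thick, one on the floor and one at the top; a web 12 mm thick runs between them, centred on the flange width.


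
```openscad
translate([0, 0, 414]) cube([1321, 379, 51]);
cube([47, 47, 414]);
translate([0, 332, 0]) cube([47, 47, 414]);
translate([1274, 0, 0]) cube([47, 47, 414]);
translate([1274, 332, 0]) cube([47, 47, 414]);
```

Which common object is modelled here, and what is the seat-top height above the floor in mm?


A bench. The seat-top height is 465 mm.

A long slab on four corner posts — a bench. The slab sits at z = 414 with thickness 51, so the top is 414 + 51 = 465 mm.


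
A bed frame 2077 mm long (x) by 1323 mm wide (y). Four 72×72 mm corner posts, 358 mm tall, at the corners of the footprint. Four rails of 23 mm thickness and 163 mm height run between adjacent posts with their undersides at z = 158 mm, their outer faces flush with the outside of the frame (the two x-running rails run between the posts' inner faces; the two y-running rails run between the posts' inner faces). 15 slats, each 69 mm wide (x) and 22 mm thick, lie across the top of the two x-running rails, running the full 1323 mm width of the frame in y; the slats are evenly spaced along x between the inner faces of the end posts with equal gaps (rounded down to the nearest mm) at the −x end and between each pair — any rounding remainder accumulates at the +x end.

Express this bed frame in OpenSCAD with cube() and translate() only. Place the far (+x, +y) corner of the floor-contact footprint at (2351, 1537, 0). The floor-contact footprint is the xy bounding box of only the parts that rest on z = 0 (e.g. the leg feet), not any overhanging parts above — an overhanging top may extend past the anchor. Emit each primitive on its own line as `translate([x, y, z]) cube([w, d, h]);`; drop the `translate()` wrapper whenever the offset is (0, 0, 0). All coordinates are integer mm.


translate([274, 214, 0]) cube([72, 72, 358]);
translate([274, 1465, 0]) cube([72, 72, 358]);
translate([2279, 214, 0]) cube([72, 72, 358]);
translate([2279, 1465, 0]) cube([72, 72, 358]);
translate([346, 214, 158]) cube([1933, 23, 163]);
translate([346, 1514, 158]) cube([1933, 23, 163]);
translate([274, 286, 158]) cube([23, 1179, 163]);
translate([2328, 286, 158]) cube([23, 1179, 163]);
translate([402, 214, 321]) cube([69, 1323, 22]);
translate([527, 214, 321]) cube([69, 1323, 22]);
translate([652, 214, 321]) cube([69, 1323, 22]);
translate([777, 214, 321]) cube([69, 1323, 22]);
translate([902, 214, 321]) cube([69, 1323, 22]);
translate([1027, 214, 321]) cube([69, 1323, 22]);
translate([1152, 214, 321]) cube([69, 1323, 22]);
translate([1277, 214, 321]) cube([69, 1323, 22]);
translate([1402, 214, 321]) cube([69, 1323, 22]);
translate([1527, 214, 321]) cube([69, 1323, 22]);
translate([1652, 214, 321]) cube([69, 1323, 22]);
translate([1777, 214, 321]) cube([69, 1323, 22]);
translate([1902, 214, 321]) cube([69, 1323, 22]);
translate([2027, 214, 321]) cube([69, 1323, 22]);
translate([2152, 214, 321]) cube([69, 1323, 22]);


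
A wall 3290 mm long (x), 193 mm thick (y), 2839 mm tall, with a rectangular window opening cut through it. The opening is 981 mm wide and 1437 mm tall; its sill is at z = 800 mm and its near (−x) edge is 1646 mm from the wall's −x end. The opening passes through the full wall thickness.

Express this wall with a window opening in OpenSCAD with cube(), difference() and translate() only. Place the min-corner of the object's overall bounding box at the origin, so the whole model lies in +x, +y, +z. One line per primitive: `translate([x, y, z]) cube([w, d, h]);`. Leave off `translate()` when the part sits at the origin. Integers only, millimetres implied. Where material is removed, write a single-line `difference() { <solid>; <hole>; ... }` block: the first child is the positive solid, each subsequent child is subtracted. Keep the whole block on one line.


difference() { cube([3290, 193, 2839]); translate([1646, 0, 800]) cube([981, 193, 1437]); }


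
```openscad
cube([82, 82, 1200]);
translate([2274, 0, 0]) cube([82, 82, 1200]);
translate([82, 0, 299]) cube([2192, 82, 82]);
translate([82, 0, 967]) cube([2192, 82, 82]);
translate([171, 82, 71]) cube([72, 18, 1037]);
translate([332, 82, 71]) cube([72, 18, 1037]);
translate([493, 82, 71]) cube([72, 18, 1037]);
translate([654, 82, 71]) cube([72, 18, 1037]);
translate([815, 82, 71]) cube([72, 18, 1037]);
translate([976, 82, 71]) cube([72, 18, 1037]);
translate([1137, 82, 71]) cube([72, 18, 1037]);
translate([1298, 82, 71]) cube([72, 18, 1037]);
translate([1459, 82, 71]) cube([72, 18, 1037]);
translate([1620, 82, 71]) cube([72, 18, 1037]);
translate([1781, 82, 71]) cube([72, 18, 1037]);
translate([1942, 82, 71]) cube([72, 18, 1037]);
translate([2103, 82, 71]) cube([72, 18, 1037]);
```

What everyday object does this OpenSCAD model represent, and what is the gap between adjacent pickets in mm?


A fence section. The picket gap is 89 mm.

Two posts, two rails, 13 pickets — a fence section. Span 2192 mm holds 13 pickets of 72 mm with 14 equal gaps: ⌊(2192 − 13·72) / 14⌋ = 89 mm.


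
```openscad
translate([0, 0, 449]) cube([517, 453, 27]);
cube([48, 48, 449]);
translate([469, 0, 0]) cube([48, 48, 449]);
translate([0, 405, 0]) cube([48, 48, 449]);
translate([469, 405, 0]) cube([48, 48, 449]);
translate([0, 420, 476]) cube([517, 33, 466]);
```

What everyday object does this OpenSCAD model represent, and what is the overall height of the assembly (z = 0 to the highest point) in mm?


A chair. The overall height is 942 mm.

A slab on four corner posts with a tall panel at the back — a chair. The seat slab sits at z = 449 with thickness 27, and the 466 mm backrest starts at the seat top, so the overall height is 449 + 27 + 466 = 942 mm.


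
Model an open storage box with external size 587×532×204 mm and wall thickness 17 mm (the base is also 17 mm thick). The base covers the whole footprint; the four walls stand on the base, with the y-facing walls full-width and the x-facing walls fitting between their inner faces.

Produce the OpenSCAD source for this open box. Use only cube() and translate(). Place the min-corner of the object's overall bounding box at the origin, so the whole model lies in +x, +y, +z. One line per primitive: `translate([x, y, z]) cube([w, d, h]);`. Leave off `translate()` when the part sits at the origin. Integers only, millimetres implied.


cube([587, 532, 17]);
translate([0, 0, 17]) cube([587, 17, 187]);
translate([0, 515, 17]) cube([587, 17, 187]);
translate([0, 17, 17]) cube([17, 498, 187]);
translate([570, 17, 17]) cube([17, 498, 187]);


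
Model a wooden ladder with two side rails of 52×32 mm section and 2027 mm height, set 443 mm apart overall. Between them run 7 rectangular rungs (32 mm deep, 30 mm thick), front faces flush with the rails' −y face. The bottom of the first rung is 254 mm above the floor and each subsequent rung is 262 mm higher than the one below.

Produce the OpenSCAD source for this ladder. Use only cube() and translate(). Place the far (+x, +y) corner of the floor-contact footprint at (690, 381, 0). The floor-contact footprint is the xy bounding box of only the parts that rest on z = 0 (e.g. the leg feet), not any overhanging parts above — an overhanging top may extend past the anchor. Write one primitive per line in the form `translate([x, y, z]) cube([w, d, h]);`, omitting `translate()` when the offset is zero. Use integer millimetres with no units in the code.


translate([247, 349, 0]) cube([52, 32, 2027]);
translate([638, 349, 0]) cube([52, 32, 2027]);
translate([299, 349, 254]) cube([339, 32, 30]);
translate([299, 349, 516]) cube([339, 32, 30]);
translate([299, 349, 778]) cube([339, 32, 30]);
translate([299, 349, 1040]) cube([339, 32, 30]);
translate([299, 349, 1302]) cube([339, 32, 30]);
translate([299, 349, 1564]) cube([339, 32, 30]);
translate([299, 349, 1826]) cube([339, 32, 30]);


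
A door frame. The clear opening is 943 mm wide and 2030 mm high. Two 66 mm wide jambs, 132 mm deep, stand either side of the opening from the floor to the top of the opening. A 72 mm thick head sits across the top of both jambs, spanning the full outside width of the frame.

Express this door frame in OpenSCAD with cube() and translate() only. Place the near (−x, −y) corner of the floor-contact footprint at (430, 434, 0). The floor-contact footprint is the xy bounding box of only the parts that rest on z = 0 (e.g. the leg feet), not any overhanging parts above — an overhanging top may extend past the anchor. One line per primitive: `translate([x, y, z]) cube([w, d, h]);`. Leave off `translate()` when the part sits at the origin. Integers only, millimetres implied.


translate([430, 434, 0]) cube([66, 132, 2030]);
translate([1439, 434, 0]) cube([66, 132, 2030]);
translate([430, 434, 2030]) cube([1075, 132, 72]);


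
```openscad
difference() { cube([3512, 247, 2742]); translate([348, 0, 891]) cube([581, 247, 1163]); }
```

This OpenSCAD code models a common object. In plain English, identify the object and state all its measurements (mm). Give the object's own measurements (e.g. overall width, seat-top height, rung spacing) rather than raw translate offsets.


A wall 3512 mm long (x), 247 mm thick (y), 2742 mm tall, with a rectangular window opening cut through it. The opening is 581 mm wide and 1163 mm tall; its sill is at z = 891 mm and its near (−x) edge is 348 mm from the wall's −x end. The opening passes through the full wall thickness.


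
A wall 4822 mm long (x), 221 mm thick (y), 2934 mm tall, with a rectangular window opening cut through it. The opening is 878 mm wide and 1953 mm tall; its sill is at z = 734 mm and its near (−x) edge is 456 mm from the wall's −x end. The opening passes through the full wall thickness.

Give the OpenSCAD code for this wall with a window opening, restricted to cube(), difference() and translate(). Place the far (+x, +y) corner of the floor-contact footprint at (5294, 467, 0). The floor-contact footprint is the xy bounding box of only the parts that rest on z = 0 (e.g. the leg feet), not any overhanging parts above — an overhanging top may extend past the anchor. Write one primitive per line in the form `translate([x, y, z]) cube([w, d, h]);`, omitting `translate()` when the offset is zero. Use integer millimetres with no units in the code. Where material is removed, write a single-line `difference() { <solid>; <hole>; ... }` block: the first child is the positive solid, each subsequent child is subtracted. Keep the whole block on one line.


difference() { translate([472, 246, 0]) cube([4822, 221, 2934]); translate([928, 246, 734]) cube([878, 221, 1953]); }


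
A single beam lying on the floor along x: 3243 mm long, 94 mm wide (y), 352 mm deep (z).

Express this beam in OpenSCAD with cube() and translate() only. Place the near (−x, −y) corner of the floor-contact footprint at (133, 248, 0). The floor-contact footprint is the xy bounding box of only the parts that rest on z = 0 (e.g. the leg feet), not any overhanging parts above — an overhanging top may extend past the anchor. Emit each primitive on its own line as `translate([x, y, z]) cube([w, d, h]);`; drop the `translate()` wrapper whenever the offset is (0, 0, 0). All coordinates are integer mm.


translate([133, 248, 0]) cube([3243, 94, 352]);


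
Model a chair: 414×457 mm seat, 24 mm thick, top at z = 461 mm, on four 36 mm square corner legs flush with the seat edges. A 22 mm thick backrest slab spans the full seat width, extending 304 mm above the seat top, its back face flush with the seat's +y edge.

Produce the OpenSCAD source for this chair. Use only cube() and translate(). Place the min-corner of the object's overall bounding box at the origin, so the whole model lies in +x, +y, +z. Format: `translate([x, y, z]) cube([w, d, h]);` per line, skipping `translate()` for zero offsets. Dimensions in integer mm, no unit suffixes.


translate([0, 0, 437]) cube([414, 457, 24]);
cube([36, 36, 437]);
translate([378, 0, 0]) cube([36, 36, 437]);
translate([0, 421, 0]) cube([36, 36, 437]);
translate([378, 421, 0]) cube([36, 36, 437]);
translate([0, 435, 461]) cube([414, 22, 304]);


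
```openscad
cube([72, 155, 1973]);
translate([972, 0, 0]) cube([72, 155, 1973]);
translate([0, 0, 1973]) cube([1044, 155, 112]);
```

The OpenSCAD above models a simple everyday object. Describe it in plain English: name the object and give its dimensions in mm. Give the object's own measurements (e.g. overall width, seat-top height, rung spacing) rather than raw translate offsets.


A door frame. The clear opening is 900 mm wide and 1973 mm high. Two 72 mm wide jambs, 155 mm deep, stand either side of the opening from the floor to the top of the opening. A 112 mm thick head sits across the top of both jambs, spanning the full outside width of the frame.


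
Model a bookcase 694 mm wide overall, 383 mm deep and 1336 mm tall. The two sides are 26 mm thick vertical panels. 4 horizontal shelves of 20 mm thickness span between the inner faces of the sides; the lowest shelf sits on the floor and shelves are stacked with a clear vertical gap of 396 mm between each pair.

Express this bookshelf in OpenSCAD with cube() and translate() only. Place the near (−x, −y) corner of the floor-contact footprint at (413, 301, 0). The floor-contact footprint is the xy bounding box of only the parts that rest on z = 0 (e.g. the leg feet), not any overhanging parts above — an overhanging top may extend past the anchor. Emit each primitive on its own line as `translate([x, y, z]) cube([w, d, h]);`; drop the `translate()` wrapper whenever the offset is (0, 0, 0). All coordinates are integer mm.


translate([413, 301, 0]) cube([26, 383, 1336]);
translate([1081, 301, 0]) cube([26, 383, 1336]);
translate([439, 301, 0]) cube([642, 383, 20]);
translate([439, 301, 416]) cube([642, 383, 20]);
translate([439, 301, 832]) cube([642, 383, 20]);
translate([439, 301, 1248]) cube([642, 383, 20]);


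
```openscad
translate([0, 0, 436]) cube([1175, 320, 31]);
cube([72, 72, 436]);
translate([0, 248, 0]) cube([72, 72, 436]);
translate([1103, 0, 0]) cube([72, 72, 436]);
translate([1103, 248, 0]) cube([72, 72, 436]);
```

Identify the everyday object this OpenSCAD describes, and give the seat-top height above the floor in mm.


A bench. The seat-top height is 467 mm.

A long slab on four corner posts — a bench. The slab sits at z = 436 with thickness 31, so the top is 436 + 31 = 467 mm.


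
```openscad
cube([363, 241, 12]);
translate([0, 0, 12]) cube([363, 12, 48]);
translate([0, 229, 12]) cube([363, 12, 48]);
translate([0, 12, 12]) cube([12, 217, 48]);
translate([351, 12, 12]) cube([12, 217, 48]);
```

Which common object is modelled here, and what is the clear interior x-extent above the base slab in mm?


An open box. The internal width is 339 mm.

A 363×241 base slab with four walls standing on it — an open box. The base is 363 mm wide and the walls are 12 mm thick, so the internal width is 363 − 2 × 12 = 339 mm.


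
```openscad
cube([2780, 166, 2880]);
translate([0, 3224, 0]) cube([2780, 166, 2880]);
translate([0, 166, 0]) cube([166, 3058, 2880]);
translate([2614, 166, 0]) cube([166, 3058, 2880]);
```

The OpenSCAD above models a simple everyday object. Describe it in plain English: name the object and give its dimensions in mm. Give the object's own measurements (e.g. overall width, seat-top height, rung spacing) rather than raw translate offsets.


The wall frame of a small rectangular building: four walls, each 2880 mm tall and 166 mm thick, enclosing a footprint 2780 mm (x) by 3390 mm (y) outside-to-outside, with no floor or roof. The front and back walls (the −y and +y sides) span the full width; the two side walls fit between them.


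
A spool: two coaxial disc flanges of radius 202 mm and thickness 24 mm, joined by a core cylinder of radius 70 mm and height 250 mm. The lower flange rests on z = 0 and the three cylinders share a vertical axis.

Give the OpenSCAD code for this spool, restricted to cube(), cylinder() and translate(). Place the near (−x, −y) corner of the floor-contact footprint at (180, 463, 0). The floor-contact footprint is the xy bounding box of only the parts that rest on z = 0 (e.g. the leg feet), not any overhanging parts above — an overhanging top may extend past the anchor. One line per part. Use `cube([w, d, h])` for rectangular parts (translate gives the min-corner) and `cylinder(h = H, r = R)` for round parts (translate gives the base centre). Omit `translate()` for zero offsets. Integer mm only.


translate([382, 665, 0]) cylinder(h = 24, r = 202);
translate([382, 665, 24]) cylinder(h = 250, r = 70);
translate([382, 665, 274]) cylinder(h = 24, r = 202);


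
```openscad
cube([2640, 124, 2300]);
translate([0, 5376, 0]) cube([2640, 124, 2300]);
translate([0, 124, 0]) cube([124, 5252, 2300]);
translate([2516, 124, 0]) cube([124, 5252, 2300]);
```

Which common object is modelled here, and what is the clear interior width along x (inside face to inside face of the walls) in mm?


A house (or room) frame. The interior width is 2392 mm.

Four 2300 mm walls enclosing a rectangle with no floor or roof — a room or house frame. Outside width is 2640 mm and wall thickness is 124 mm, so the interior width is 2640 − 2 × 124 = 2392 mm.


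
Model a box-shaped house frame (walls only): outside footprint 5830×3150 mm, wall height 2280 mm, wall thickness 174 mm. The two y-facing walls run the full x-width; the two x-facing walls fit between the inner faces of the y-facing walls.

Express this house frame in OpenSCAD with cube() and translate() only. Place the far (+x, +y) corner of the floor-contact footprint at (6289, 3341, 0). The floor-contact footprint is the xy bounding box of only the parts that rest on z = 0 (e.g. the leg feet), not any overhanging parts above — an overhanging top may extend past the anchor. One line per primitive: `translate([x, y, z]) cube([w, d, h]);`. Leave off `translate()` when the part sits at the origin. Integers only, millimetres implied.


translate([459, 191, 0]) cube([5830, 174, 2280]);
translate([459, 3167, 0]) cube([5830, 174, 2280]);
translate([459, 365, 0]) cube([174, 2802, 2280]);
translate([6115, 365, 0]) cube([174, 2802, 2280]);


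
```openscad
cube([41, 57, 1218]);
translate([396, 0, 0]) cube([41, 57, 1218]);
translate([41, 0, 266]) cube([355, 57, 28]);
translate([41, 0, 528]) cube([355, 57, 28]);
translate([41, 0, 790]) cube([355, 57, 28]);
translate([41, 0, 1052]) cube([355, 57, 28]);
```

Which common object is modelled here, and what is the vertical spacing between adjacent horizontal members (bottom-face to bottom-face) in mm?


A ladder. The rung spacing is 262 mm.

Two tall 41×57 posts with 4 short bars between them — a ladder. Adjacent rungs sit at z = 266 and z = 528, so the spacing is 528 − 266 = 262 mm.


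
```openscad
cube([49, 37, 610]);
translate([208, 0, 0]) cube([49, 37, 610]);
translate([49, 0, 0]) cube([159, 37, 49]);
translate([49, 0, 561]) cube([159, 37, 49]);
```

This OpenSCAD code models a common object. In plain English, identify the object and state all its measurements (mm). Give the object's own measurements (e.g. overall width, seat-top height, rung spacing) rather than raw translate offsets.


A rectangular picture frame lying in the x–z plane (depth along y). The opening is 159 mm wide (x) by 512 mm tall (z), surrounded by a border 49 mm wide on all four sides. The frame is 37 mm deep and is made of two full-height vertical stiles with two horizontal rails fitted between them.


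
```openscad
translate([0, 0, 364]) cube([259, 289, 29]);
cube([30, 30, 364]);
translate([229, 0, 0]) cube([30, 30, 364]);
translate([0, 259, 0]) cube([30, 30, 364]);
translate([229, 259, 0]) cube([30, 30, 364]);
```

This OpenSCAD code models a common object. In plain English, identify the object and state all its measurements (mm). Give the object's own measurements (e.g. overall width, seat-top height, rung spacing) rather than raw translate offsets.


A four-legged stool. The seat is a 259×289×29 mm slab whose top surface is at z = 393 mm; four square legs, each 30×30 mm in cross-section, run from the floor (z = 0) to the underside of the seat, each flush with a corner of the seat.


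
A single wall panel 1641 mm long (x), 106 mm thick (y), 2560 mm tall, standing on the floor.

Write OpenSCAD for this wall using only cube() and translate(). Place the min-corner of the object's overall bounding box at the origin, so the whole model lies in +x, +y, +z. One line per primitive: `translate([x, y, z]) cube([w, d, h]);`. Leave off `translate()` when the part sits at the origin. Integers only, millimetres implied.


cube([1641, 106, 2560]);


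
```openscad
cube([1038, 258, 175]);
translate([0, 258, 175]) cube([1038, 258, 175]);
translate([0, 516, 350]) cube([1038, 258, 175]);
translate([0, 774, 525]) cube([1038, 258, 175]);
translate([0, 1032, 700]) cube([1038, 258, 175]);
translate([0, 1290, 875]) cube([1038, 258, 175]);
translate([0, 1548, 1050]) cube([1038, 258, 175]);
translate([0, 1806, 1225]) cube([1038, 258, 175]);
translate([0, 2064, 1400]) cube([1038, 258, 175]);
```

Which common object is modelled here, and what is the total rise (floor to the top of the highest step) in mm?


A staircase. The total rise is 1575 mm.

9 identical blocks, each offset up and back from the previous — a staircase. Each step is 175 mm tall and there are 9 of them, so the total rise is 9 × 175 = 1575 mm.


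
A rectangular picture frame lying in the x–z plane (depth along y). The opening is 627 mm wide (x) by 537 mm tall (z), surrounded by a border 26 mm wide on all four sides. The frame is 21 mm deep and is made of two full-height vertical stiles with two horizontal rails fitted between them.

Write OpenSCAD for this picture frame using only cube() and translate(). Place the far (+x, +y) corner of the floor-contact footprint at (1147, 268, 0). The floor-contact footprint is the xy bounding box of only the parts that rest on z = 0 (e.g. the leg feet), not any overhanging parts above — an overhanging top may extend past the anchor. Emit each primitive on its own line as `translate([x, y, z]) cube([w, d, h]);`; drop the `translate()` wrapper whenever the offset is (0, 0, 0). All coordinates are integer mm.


translate([468, 247, 0]) cube([26, 21, 589]);
translate([1121, 247, 0]) cube([26, 21, 589]);
translate([494, 247, 0]) cube([627, 21, 26]);
translate([494, 247, 563]) cube([627, 21, 26]);


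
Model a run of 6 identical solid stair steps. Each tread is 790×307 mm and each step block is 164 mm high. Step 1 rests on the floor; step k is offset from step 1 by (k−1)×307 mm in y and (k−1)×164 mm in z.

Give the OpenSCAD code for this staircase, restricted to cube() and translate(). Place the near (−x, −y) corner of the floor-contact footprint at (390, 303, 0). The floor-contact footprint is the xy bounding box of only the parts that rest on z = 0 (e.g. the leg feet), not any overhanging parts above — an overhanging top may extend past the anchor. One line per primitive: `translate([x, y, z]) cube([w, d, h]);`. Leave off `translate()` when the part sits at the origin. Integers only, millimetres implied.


translate([390, 303, 0]) cube([790, 307, 164]);
translate([390, 610, 164]) cube([790, 307, 164]);
translate([390, 917, 328]) cube([790, 307, 164]);
translate([390, 1224, 492]) cube([790, 307, 164]);
translate([390, 1531, 656]) cube([790, 307, 164]);
translate([390, 1838, 820]) cube([790, 307, 164]);


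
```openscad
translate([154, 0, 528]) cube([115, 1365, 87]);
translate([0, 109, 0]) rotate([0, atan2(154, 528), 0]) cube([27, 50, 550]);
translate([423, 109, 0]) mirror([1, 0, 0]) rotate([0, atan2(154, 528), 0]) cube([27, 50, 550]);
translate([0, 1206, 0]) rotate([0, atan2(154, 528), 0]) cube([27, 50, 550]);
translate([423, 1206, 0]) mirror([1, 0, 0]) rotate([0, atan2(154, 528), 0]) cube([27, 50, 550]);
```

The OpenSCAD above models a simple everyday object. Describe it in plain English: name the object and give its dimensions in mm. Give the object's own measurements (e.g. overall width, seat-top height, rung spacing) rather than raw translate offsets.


A sawhorse. A 115×1365×87 mm beam (x, y, z) sits on two A-frame leg pairs. Each pair is two raked legs of 27×50 mm section (50 mm along y) splaying symmetrically in x. Each leg rises 528 mm vertically over 154 mm of horizontal reach and is 550 mm long along its own axis. Every leg's outer bottom edge rests on the floor and its outer top edge meets a bottom edge of the beam — the left legs (tilting toward +x) meet the beam's −x bottom edge, the right legs (their mirror images, tilting toward −x) meet its +x bottom edge — so the leg tops tuck under the beam, the beam's underside is 528 mm above the floor, and the feet are 423 mm apart outside-to-outside with the beam centred between them. The two leg pairs are set in 109 mm from either end of the beam.


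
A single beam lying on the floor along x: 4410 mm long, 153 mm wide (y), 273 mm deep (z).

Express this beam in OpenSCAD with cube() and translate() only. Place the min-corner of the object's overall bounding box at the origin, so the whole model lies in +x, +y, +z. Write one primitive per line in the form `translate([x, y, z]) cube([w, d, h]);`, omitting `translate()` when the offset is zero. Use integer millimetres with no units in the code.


cube([4410, 153, 273]);


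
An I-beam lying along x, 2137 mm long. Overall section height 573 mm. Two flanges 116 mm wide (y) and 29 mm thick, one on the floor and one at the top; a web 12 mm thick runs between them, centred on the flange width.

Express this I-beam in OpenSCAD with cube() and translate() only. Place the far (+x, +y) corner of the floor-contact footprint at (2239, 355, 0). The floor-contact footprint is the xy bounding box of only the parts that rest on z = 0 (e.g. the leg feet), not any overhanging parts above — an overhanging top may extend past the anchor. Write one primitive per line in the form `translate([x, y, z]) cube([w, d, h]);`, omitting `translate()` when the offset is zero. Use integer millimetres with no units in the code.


translate([102, 239, 0]) cube([2137, 116, 29]);
translate([102, 291, 29]) cube([2137, 12, 515]);
translate([102, 239, 544]) cube([2137, 116, 29]);


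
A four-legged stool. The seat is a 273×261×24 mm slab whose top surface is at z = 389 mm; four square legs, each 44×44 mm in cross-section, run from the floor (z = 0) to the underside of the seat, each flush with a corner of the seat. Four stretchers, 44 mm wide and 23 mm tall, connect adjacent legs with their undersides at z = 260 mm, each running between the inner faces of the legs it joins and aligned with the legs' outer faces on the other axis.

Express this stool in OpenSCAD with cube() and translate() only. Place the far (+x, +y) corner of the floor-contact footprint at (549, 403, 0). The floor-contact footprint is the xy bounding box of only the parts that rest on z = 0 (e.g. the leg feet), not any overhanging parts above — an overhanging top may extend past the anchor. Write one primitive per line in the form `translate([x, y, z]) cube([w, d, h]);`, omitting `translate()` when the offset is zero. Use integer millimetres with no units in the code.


// leg_h = 389 - 24 = 365
// stretcher span = 273 - 2*44 = 185
translate([276, 142, 365]) cube([273, 261, 24]);
translate([276, 142, 0]) cube([44, 44, 365]);
translate([505, 142, 0]) cube([44, 44, 365]);
translate([276, 359, 0]) cube([44, 44, 365]);
translate([505, 359, 0]) cube([44, 44, 365]);
translate([320, 142, 260]) cube([185, 44, 23]);
translate([320, 359, 260]) cube([185, 44, 23]);
translate([276, 186, 260]) cube([44, 173, 23]);
translate([505, 186, 260]) cube([44, 173, 23]);


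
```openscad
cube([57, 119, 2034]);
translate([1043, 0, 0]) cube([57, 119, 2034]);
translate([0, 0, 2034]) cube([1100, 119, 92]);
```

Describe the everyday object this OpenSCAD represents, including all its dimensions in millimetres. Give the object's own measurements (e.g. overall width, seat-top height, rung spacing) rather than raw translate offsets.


A door frame. The clear opening is 986 mm wide and 2034 mm high. Two 57 mm wide jambs, 119 mm deep, stand either side of the opening from the floor to the top of the opening. A 92 mm thick head sits across the top of both jambs, spanning the full outside width of the frame.


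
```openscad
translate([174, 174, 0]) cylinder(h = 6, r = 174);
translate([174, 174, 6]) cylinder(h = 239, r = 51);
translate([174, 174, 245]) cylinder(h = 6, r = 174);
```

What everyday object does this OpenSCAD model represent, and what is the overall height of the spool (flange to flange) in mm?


A spool. The overall height is 251 mm.

Three coaxial cylinders, large–small–large — a spool. Two 6 mm flanges and a 239 mm core give 6 + 239 + 6 = 251 mm.


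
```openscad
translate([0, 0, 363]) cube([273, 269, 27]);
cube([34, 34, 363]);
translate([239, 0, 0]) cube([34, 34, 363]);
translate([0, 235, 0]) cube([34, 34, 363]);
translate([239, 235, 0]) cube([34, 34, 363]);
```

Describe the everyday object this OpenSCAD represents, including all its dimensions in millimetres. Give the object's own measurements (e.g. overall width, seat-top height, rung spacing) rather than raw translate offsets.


A four-legged stool. The seat is a 273×269×27 mm slab whose top surface is at z = 390 mm; four square legs, each 34×34 mm in cross-section, run from the floor (z = 0) to the underside of the seat, each flush with a corner of the seat.


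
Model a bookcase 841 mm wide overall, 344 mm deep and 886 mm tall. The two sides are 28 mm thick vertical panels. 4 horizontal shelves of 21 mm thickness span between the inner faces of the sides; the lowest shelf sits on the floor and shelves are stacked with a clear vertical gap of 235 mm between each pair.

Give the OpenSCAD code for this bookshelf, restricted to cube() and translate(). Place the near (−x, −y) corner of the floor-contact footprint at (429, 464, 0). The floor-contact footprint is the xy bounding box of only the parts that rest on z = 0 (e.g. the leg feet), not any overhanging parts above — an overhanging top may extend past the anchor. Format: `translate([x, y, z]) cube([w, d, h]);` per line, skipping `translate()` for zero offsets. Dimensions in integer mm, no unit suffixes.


translate([429, 464, 0]) cube([28, 344, 886]);
translate([1242, 464, 0]) cube([28, 344, 886]);
translate([457, 464, 0]) cube([785, 344, 21]);
translate([457, 464, 256]) cube([785, 344, 21]);
translate([457, 464, 512]) cube([785, 344, 21]);
translate([457, 464, 768]) cube([785, 344, 21]);


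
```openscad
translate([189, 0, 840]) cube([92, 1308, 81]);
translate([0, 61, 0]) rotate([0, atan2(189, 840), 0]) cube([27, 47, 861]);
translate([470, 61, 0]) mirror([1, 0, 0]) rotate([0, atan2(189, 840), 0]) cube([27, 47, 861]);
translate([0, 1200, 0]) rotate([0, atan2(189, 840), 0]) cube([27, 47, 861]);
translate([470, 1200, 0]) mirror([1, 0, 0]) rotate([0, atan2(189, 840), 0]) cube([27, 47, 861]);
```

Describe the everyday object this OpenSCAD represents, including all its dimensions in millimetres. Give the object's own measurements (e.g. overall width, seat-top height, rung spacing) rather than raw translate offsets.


A sawhorse. A 92×1308×81 mm beam (x, y, z) sits on two A-frame leg pairs. Each pair is two raked legs of 27×47 mm section (47 mm along y) splaying symmetrically in x. Each leg rises 840 mm vertically over 189 mm of horizontal reach and is 861 mm long along its own axis. Every leg's outer bottom edge rests on the floor and its outer top edge meets a bottom edge of the beam — the left legs (tilting toward +x) meet the beam's −x bottom edge, the right legs (their mirror images, tilting toward −x) meet its +x bottom edge — so the leg tops tuck under the beam, the beam's underside is 840 mm above the floor, and the feet are 470 mm apart outside-to-outside with the beam centred between them. The two leg pairs are set in 61 mm from either end of the beam.


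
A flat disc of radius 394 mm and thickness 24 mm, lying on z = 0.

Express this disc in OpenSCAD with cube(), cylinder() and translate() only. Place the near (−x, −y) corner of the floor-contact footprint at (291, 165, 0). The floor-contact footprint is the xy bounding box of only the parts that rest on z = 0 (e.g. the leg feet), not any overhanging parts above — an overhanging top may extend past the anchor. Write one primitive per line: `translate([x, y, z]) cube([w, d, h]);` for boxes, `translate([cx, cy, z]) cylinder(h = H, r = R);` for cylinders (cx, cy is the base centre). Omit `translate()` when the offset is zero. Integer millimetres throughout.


translate([685, 559, 0]) cylinder(h = 24, r = 394);


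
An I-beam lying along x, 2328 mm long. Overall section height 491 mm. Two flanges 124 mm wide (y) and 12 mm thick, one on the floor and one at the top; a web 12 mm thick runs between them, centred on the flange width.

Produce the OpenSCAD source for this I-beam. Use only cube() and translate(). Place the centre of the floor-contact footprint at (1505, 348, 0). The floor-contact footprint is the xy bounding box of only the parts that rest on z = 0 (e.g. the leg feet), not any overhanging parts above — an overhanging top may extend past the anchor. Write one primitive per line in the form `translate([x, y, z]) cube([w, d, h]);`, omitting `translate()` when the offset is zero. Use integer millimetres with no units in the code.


translate([341, 286, 0]) cube([2328, 124, 12]);
translate([341, 342, 12]) cube([2328, 12, 467]);
translate([341, 286, 479]) cube([2328, 124, 12]);
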